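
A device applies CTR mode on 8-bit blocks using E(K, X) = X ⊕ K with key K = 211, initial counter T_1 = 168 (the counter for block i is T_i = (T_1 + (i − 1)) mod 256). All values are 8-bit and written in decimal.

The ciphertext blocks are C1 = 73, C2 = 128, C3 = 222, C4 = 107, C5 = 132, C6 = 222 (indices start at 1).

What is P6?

CTR decryption: S_i = E(K, T_i) where T_i is the counter for block i; P_i = C_i ⊕ S_i.
P6: T = 173, S = E(K, T) = 126; 222 ⊕ 126 = 160.

P6 = 160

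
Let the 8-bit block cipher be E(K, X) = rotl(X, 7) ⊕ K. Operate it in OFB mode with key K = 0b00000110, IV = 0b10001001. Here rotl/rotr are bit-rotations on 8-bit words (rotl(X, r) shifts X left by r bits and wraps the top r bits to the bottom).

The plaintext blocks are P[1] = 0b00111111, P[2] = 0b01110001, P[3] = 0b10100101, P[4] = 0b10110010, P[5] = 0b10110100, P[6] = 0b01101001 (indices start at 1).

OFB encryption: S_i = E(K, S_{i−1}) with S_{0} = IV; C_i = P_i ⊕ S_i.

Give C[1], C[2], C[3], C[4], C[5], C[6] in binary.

C[1] = 0b11111101, C[2] = 0b00010110, C[3] = 0b00010000, C[4] = 0b01101110, C[5] = 0b11011100, C[6] = 0b01011011

C[1]: S = E(K, 0b10001001) = 0b11000010; 0b00111111 ⊕ 0b11000010 = 0b11111101.
C[2]: S = E(K, 0b11000010) = 0b01100111; 0b01110001 ⊕ 0b01100111 = 0b00010110.
C[3]: S = E(K, 0b01100111) = 0b10110101; 0b10100101 ⊕ 0b10110101 = 0b00010000.
C[4]: S = E(K, 0b10110101) = 0b11011100; 0b10110010 ⊕ 0b11011100 = 0b01101110.
C[5]: S = E(K, 0b11011100) = 0b01101000; 0b10110100 ⊕ 0b01101000 = 0b11011100.
C[6]: S = E(K, 0b01101000) = 0b00110010; 0b01101001 ⊕ 0b00110010 = 0b01011011.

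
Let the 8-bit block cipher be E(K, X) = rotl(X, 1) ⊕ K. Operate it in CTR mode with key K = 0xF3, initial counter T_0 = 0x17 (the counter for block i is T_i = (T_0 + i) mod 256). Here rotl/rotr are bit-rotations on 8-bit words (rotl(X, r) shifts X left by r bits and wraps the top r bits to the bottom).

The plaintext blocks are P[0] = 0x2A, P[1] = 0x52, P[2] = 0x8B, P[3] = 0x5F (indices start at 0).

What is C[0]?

C[0] = 0xF7

CTR encryption: S_i = E(K, T_i) where T_i is the counter for block i; C_i = P_i ⊕ S_i.
C[0]: T = 0x17, S = E(K, T) = 0xDD; 0x2A ⊕ 0xDD = 0xF7.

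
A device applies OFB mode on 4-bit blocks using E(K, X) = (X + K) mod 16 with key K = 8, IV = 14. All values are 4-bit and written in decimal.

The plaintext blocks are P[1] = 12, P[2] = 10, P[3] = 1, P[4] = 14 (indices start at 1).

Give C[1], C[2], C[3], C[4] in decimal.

OFB encryption: S_i = E(K, S_{i−1}) with S_{0} = IV; C_i = P_i ⊕ S_i.
C[1]: S = E(K, 14) = 6; 12 ⊕ 6 = 10.
C[2]: S = E(K, 6) = 14; 10 ⊕ 14 = 4.
C[3]: S = E(K, 14) = 6; 1 ⊕ 6 = 7.
C[4]: S = E(K, 6) = 14; 14 ⊕ 14 = 0.

C[1] = 10, C[2] = 4, C[3] = 7, C[4] = 0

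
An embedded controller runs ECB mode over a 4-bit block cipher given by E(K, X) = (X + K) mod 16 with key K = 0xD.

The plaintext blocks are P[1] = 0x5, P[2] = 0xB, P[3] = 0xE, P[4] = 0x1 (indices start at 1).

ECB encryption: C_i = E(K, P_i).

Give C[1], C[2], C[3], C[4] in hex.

C[1] = 0x2, C[2] = 0x8, C[3] = 0xB, C[4] = 0xE

C[1]: E(K, 0x5) = 0x2.
C[2]: E(K, 0xB) = 0x8.
C[3]: E(K, 0xE) = 0xB.
C[4]: E(K, 0x1) = 0xE.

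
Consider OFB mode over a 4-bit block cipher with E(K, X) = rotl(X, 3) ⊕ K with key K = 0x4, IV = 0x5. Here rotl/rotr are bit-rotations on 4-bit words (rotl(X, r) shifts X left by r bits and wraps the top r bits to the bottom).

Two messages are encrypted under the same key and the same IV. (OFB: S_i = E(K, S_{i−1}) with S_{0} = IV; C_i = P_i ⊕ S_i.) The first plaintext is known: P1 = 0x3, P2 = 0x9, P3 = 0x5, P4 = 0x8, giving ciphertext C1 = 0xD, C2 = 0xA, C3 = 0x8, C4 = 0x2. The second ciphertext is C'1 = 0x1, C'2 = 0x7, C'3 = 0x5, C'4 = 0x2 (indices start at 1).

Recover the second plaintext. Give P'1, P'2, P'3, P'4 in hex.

P'1 = 0xF, P'2 = 0x4, P'3 = 0x8, P'4 = 0x8

In OFB with a reused IV, both messages share the same keystream S_i, so C_i ⊕ C'_i = P_i ⊕ P'_i and thus P'_i = P_i ⊕ C_i ⊕ C'_i.
P'1: 0x3 ⊕ 0xD ⊕ 0x1 = 0xF.
P'2: 0x9 ⊕ 0xA ⊕ 0x7 = 0x4.
P'3: 0x5 ⊕ 0x8 ⊕ 0x5 = 0x8.
P'4: 0x8 ⊕ 0x2 ⊕ 0x2 = 0x8.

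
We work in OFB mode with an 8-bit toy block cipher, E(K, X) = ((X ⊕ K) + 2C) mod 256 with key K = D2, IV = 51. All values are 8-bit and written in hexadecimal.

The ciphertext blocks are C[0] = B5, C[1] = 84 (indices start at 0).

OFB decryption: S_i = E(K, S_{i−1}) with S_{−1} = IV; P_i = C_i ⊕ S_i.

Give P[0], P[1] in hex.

P[0]: S = E(K, 51) = AF; B5 ⊕ AF = 1A.
P[1]: S = E(K, AF) = A9; 84 ⊕ A9 = 2D.

P[0] = 1A, P[1] = 2D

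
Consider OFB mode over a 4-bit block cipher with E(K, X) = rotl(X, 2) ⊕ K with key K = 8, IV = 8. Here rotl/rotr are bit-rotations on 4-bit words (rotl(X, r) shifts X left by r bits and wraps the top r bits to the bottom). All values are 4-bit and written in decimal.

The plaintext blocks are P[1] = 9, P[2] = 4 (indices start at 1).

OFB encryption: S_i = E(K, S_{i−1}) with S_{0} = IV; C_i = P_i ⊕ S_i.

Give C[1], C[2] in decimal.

C[1] = 3, C[2] = 6

C[1]: S = E(K, 8) = 10; 9 ⊕ 10 = 3.
C[2]: S = E(K, 10) = 2; 4 ⊕ 2 = 6.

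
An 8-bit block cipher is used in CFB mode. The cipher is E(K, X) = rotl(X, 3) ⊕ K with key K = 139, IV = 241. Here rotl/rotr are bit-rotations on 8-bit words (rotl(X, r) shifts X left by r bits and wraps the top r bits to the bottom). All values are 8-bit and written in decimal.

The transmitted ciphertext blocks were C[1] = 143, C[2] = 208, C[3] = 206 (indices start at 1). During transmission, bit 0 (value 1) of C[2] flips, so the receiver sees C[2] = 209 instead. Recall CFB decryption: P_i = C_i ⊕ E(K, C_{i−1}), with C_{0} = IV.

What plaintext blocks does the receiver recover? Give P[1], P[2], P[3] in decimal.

P[1] = 139, P[2] = 38, P[3] = 203

Only C[2] changed, to 209. In CFB, a change in C_i flips the same bit in P_i and garbles P_{i+1}. Decrypting the received ciphertext:
P[1]: E(K, 241) = 4; 143 ⊕ 4 = 139.
P[2]: E(K, 143) = 247; 209 ⊕ 247 = 38.
P[3]: E(K, 209) = 5; 206 ⊕ 5 = 203.
Blocks that differ from the original plaintext: P[2], P[3].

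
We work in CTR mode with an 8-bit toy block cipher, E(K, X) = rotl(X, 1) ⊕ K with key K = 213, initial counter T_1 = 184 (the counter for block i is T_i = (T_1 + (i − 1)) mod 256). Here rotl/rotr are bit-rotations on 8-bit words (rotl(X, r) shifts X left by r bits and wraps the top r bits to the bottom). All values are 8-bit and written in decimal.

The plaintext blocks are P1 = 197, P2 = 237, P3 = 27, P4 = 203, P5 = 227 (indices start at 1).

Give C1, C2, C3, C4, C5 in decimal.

C1 = 97, C2 = 75, C3 = 187, C4 = 105, C5 = 79

CTR encryption: S_i = E(K, T_i) where T_i is the counter for block i; C_i = P_i ⊕ S_i.
C1: T = 184, S = E(K, T) = 164; 197 ⊕ 164 = 97.
C2: T = 185, S = E(K, T) = 166; 237 ⊕ 166 = 75.
C3: T = 186, S = E(K, T) = 160; 27 ⊕ 160 = 187.
C4: T = 187, S = E(K, T) = 162; 203 ⊕ 162 = 105.
C5: T = 188, S = E(K, T) = 172; 227 ⊕ 172 = 79.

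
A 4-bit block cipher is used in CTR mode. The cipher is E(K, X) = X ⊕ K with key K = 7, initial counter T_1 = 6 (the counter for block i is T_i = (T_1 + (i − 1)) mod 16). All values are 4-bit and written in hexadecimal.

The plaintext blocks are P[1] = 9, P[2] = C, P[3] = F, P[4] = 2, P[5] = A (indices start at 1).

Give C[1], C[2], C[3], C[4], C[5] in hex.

CTR encryption: S_i = E(K, T_i) where T_i is the counter for block i; C_i = P_i ⊕ S_i.
C[1]: T = 6, S = E(K, T) = 1; 9 ⊕ 1 = 8.
C[2]: T = 7, S = E(K, T) = 0; C ⊕ 0 = C.
C[3]: T = 8, S = E(K, T) = F; F ⊕ F = 0.
C[4]: T = 9, S = E(K, T) = E; 2 ⊕ E = C.
C[5]: T = A, S = E(K, T) = D; A ⊕ D = 7.

C[1] = 8, C[2] = C, C[3] = 0, C[4] = C, C[5] = 7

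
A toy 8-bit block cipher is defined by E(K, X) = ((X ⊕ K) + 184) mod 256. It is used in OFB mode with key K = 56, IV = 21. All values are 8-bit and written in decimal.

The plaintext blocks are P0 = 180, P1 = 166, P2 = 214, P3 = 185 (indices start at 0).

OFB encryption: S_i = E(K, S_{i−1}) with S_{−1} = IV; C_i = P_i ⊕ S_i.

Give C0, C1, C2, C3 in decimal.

C0: S = E(K, 21) = 229; 180 ⊕ 229 = 81.
C1: S = E(K, 229) = 149; 166 ⊕ 149 = 51.
C2: S = E(K, 149) = 101; 214 ⊕ 101 = 179.
C3: S = E(K, 101) = 21; 185 ⊕ 21 = 172.

C0 = 81, C1 = 51, C2 = 179, C3 = 172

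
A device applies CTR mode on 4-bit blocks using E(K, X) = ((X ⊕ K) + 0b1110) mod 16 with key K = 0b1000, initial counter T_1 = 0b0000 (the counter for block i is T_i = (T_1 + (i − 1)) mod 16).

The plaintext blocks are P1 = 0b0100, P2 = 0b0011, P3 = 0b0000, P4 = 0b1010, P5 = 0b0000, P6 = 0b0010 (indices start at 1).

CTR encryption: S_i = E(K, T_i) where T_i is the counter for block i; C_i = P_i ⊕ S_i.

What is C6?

C6 = 0b1001

C1: T = 0b0000, S = E(K, T) = 0b0110; 0b0100 ⊕ 0b0110 = 0b0010.
C2: T = 0b0001, S = E(K, T) = 0b0111; 0b0011 ⊕ 0b0111 = 0b0100.
C3: T = 0b0010, S = E(K, T) = 0b1000; 0b0000 ⊕ 0b1000 = 0b1000.
C4: T = 0b0011, S = E(K, T) = 0b1001; 0b1010 ⊕ 0b1001 = 0b0011.
C5: T = 0b0100, S = E(K, T) = 0b1010; 0b0000 ⊕ 0b1010 = 0b1010.
C6: T = 0b0101, S = E(K, T) = 0b1011; 0b0010 ⊕ 0b1011 = 0b1001.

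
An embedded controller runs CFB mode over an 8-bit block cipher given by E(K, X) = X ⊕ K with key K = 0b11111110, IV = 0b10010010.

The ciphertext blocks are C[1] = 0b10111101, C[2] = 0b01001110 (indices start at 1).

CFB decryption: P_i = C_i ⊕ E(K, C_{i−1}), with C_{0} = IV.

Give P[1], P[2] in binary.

P[1] = 0b11010001, P[2] = 0b00001101

P[1]: E(K, 0b10010010) = 0b01101100; 0b10111101 ⊕ 0b01101100 = 0b11010001.
P[2]: E(K, 0b10111101) = 0b01000011; 0b01001110 ⊕ 0b01000011 = 0b00001101.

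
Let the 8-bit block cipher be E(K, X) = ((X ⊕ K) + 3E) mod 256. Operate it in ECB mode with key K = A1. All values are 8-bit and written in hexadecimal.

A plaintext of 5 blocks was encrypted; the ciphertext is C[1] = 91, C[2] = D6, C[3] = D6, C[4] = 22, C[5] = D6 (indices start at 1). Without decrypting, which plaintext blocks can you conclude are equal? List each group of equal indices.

P[2] = P[3] = P[5]

ECB encrypts each block independently with the same key, so equal ciphertext blocks imply equal plaintext blocks.
C[2] = C[3] = C[5] = D6, so P[2] = P[3] = P[5].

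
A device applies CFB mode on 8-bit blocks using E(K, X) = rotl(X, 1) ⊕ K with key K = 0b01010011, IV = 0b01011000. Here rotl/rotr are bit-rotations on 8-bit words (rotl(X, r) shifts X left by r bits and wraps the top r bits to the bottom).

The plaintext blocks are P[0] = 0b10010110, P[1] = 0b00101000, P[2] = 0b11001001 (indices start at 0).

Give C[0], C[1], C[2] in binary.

CFB encryption: C_i = P_i ⊕ E(K, C_{i−1}), with C_{−1} = IV.
C[0]: E(K, 0b01011000) = 0b11100011; 0b10010110 ⊕ 0b11100011 = 0b01110101.
C[1]: E(K, 0b01110101) = 0b10111001; 0b00101000 ⊕ 0b10111001 = 0b10010001.
C[2]: E(K, 0b10010001) = 0b01110000; 0b11001001 ⊕ 0b01110000 = 0b10111001.

C[0] = 0b01110101, C[1] = 0b10010001, C[2] = 0b10111001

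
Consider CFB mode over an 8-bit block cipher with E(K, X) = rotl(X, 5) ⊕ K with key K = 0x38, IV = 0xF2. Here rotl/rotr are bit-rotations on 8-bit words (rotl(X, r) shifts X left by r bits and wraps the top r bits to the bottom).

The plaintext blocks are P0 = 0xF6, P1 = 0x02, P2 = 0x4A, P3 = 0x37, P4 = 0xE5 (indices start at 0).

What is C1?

C1 = 0x28

CFB encryption: C_i = P_i ⊕ E(K, C_{i−1}), with C_{−1} = IV.
C0: E(K, 0xF2) = 0x66; 0xF6 ⊕ 0x66 = 0x90.
C1: E(K, 0x90) = 0x2A; 0x02 ⊕ 0x2A = 0x28.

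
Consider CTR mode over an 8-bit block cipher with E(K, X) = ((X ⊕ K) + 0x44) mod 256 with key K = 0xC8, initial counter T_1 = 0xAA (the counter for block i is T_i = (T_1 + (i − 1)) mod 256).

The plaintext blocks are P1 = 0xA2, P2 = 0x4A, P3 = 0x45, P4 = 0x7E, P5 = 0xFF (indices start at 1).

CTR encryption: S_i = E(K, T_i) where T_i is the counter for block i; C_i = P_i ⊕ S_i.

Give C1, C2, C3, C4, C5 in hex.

C1 = 0x04, C2 = 0xED, C3 = 0xED, C4 = 0xD7, C5 = 0x55

C1: T = 0xAA, S = E(K, T) = 0xA6; 0xA2 ⊕ 0xA6 = 0x04.
C2: T = 0xAB, S = E(K, T) = 0xA7; 0x4A ⊕ 0xA7 = 0xED.
C3: T = 0xAC, S = E(K, T) = 0xA8; 0x45 ⊕ 0xA8 = 0xED.
C4: T = 0xAD, S = E(K, T) = 0xA9; 0x7E ⊕ 0xA9 = 0xD7.
C5: T = 0xAE, S = E(K, T) = 0xAA; 0xFF ⊕ 0xAA = 0x55.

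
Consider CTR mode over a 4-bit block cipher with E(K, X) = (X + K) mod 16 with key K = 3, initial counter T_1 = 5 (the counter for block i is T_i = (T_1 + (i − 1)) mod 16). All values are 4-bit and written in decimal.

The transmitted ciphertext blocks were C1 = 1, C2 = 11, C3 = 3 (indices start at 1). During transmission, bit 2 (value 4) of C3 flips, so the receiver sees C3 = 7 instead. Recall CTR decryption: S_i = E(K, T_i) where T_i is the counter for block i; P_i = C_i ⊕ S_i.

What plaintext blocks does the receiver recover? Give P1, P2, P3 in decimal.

P1 = 9, P2 = 2, P3 = 13

Only C3 changed, to 7. In CTR, a change in C_i flips the same bit in P_i only; the keystream is unaffected. Decrypting the received ciphertext:
P1: T = 5, S = E(K, T) = 8; 1 ⊕ 8 = 9.
P2: T = 6, S = E(K, T) = 9; 11 ⊕ 9 = 2.
P3: T = 7, S = E(K, T) = 10; 7 ⊕ 10 = 13.
Blocks that differ from the original plaintext: P3.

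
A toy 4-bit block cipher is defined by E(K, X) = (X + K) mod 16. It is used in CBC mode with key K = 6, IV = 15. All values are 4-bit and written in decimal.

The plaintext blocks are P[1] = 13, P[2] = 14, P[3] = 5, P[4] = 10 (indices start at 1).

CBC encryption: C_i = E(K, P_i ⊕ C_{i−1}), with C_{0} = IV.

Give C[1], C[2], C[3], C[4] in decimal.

C[1]: P[1] ⊕ 15 = 2; E(K, 2) = 8.
C[2]: P[2] ⊕ 8 = 6; E(K, 6) = 12.
C[3]: P[3] ⊕ 12 = 9; E(K, 9) = 15.
C[4]: P[4] ⊕ 15 = 5; E(K, 5) = 11.

C[1] = 8, C[2] = 12, C[3] = 15, C[4] = 11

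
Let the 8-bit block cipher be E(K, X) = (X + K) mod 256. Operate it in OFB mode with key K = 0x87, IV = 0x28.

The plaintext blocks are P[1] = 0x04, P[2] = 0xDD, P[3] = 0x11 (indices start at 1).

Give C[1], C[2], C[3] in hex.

OFB encryption: S_i = E(K, S_{i−1}) with S_{0} = IV; C_i = P_i ⊕ S_i.
C[1]: S = E(K, 0x28) = 0xAF; 0x04 ⊕ 0xAF = 0xAB.
C[2]: S = E(K, 0xAF) = 0x36; 0xDD ⊕ 0x36 = 0xEB.
C[3]: S = E(K, 0x36) = 0xBD; 0x11 ⊕ 0xBD = 0xAC.

C[1] = 0xAB, C[2] = 0xEB, C[3] = 0xAC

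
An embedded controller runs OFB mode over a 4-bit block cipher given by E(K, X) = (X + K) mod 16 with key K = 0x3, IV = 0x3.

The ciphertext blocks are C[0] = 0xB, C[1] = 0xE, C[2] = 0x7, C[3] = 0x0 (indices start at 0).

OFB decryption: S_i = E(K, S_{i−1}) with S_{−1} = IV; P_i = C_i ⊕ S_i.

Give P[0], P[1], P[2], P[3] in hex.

P[0] = 0xD, P[1] = 0x7, P[2] = 0xB, P[3] = 0xF

P[0]: S = E(K, 0x3) = 0x6; 0xB ⊕ 0x6 = 0xD.
P[1]: S = E(K, 0x6) = 0x9; 0xE ⊕ 0x9 = 0x7.
P[2]: S = E(K, 0x9) = 0xC; 0x7 ⊕ 0xC = 0xB.
P[3]: S = E(K, 0xC) = 0xF; 0x0 ⊕ 0xF = 0xF.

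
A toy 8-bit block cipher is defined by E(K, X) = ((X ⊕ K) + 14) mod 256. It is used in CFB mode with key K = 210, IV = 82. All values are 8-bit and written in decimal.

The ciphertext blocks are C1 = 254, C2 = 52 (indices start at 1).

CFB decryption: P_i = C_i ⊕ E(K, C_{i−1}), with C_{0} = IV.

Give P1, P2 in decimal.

P1 = 112, P2 = 14

P1: E(K, 82) = 142; 254 ⊕ 142 = 112.
P2: E(K, 254) = 58; 52 ⊕ 58 = 14.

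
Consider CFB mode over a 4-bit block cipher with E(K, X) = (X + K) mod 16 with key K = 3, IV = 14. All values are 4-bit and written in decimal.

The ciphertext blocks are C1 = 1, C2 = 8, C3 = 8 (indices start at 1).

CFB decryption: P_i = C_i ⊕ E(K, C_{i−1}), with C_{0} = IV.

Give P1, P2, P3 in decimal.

P1 = 0, P2 = 12, P3 = 3

P1: E(K, 14) = 1; 1 ⊕ 1 = 0.
P2: E(K, 1) = 4; 8 ⊕ 4 = 12.
P3: E(K, 8) = 11; 8 ⊕ 11 = 3.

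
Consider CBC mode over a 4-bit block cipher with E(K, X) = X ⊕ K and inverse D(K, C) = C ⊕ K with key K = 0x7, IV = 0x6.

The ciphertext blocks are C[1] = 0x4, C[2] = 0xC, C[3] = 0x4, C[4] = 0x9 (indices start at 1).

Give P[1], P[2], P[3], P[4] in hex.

P[1] = 0x5, P[2] = 0xF, P[3] = 0xF, P[4] = 0xA

CBC decryption: P_i = D(K, C_i) ⊕ C_{i−1}, with C_{0} = IV.
P[1]: D(K, 0x4) = 0x3; 0x3 ⊕ 0x6 = 0x5.
P[2]: D(K, 0xC) = 0xB; 0xB ⊕ 0x4 = 0xF.
P[3]: D(K, 0x4) = 0x3; 0x3 ⊕ 0xC = 0xF.
P[4]: D(K, 0x9) = 0xE; 0xE ⊕ 0x4 = 0xA.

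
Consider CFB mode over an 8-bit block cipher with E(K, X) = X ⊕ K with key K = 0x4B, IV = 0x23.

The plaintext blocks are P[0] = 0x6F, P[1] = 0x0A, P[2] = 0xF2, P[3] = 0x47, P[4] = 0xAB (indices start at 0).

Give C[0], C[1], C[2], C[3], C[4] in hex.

CFB encryption: C_i = P_i ⊕ E(K, C_{i−1}), with C_{−1} = IV.
C[0]: E(K, 0x23) = 0x68; 0x6F ⊕ 0x68 = 0x07.
C[1]: E(K, 0x07) = 0x4C; 0x0A ⊕ 0x4C = 0x46.
C[2]: E(K, 0x46) = 0x0D; 0xF2 ⊕ 0x0D = 0xFF.
C[3]: E(K, 0xFF) = 0xB4; 0x47 ⊕ 0xB4 = 0xF3.
C[4]: E(K, 0xF3) = 0xB8; 0xAB ⊕ 0xB8 = 0x13.

C[0] = 0x07, C[1] = 0x46, C[2] = 0xFF, C[3] = 0xF3, C[4] = 0x13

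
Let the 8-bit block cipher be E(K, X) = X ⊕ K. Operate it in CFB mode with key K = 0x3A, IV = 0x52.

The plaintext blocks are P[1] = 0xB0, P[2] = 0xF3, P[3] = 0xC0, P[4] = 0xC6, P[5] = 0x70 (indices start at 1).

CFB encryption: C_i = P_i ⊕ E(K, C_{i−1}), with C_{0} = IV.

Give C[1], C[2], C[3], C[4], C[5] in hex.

C[1]: E(K, 0x52) = 0x68; 0xB0 ⊕ 0x68 = 0xD8.
C[2]: E(K, 0xD8) = 0xE2; 0xF3 ⊕ 0xE2 = 0x11.
C[3]: E(K, 0x11) = 0x2B; 0xC0 ⊕ 0x2B = 0xEB.
C[4]: E(K, 0xEB) = 0xD1; 0xC6 ⊕ 0xD1 = 0x17.
C[5]: E(K, 0x17) = 0x2D; 0x70 ⊕ 0x2D = 0x5D.

C[1] = 0xD8, C[2] = 0x11, C[3] = 0xEB, C[4] = 0x17, C[5] = 0x5D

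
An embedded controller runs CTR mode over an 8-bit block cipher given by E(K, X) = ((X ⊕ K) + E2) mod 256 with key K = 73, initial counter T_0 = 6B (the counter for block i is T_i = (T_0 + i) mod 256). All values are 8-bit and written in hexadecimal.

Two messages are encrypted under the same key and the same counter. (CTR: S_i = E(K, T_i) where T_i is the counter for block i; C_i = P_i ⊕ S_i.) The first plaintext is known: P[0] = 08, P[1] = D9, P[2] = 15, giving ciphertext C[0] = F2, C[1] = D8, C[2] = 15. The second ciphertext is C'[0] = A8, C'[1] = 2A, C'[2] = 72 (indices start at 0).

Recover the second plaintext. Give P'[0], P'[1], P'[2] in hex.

In CTR with a reused counter, both messages share the same keystream S_i, so C_i ⊕ C'_i = P_i ⊕ P'_i and thus P'_i = P_i ⊕ C_i ⊕ C'_i.
P'[0]: 08 ⊕ F2 ⊕ A8 = 52.
P'[1]: D9 ⊕ D8 ⊕ 2A = 2B.
P'[2]: 15 ⊕ 15 ⊕ 72 = 72.

P'[0] = 52, P'[1] = 2B, P'[2] = 72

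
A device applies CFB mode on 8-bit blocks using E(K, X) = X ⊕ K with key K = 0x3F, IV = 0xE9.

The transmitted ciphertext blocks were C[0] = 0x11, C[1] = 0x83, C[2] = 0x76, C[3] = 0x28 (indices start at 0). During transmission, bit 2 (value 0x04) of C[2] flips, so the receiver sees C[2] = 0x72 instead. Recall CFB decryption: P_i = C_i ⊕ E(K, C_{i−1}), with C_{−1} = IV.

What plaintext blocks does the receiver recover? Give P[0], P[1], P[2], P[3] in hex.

P[0] = 0xC7, P[1] = 0xAD, P[2] = 0xCE, P[3] = 0x65

Only C[2] changed, to 0x72. In CFB, a change in C_i flips the same bit in P_i and garbles P_{i+1}. Decrypting the received ciphertext:
P[0]: E(K, 0xE9) = 0xD6; 0x11 ⊕ 0xD6 = 0xC7.
P[1]: E(K, 0x11) = 0x2E; 0x83 ⊕ 0x2E = 0xAD.
P[2]: E(K, 0x83) = 0xBC; 0x72 ⊕ 0xBC = 0xCE.
P[3]: E(K, 0x72) = 0x4D; 0x28 ⊕ 0x4D = 0x65.
Blocks that differ from the original plaintext: P[2], P[3].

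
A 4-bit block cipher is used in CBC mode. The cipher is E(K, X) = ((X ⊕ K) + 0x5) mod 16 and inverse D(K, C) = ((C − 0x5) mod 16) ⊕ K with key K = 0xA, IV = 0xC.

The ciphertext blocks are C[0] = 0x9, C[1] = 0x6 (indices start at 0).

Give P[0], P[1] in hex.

CBC decryption: P_i = D(K, C_i) ⊕ C_{i−1}, with C_{−1} = IV.
P[0]: D(K, 0x9) = 0xE; 0xE ⊕ 0xC = 0x2.
P[1]: D(K, 0x6) = 0xB; 0xB ⊕ 0x9 = 0x2.

P[0] = 0x2, P[1] = 0x2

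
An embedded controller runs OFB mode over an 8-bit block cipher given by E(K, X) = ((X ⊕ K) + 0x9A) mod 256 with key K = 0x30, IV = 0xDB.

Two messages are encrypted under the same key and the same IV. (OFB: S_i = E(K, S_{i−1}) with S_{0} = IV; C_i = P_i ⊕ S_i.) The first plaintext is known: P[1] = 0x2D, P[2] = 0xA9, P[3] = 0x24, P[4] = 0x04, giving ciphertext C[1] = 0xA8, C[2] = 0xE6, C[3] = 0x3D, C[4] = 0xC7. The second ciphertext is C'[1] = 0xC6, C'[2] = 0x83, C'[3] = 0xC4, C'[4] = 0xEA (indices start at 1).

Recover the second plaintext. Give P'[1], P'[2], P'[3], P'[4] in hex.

P'[1] = 0x43, P'[2] = 0xCC, P'[3] = 0xDD, P'[4] = 0x29

In OFB with a reused IV, both messages share the same keystream S_i, so C_i ⊕ C'_i = P_i ⊕ P'_i and thus P'_i = P_i ⊕ C_i ⊕ C'_i.
P'[1]: 0x2D ⊕ 0xA8 ⊕ 0xC6 = 0x43.
P'[2]: 0xA9 ⊕ 0xE6 ⊕ 0x83 = 0xCC.
P'[3]: 0x24 ⊕ 0x3D ⊕ 0xC4 = 0xDD.
P'[4]: 0x04 ⊕ 0xC7 ⊕ 0xEA = 0x29.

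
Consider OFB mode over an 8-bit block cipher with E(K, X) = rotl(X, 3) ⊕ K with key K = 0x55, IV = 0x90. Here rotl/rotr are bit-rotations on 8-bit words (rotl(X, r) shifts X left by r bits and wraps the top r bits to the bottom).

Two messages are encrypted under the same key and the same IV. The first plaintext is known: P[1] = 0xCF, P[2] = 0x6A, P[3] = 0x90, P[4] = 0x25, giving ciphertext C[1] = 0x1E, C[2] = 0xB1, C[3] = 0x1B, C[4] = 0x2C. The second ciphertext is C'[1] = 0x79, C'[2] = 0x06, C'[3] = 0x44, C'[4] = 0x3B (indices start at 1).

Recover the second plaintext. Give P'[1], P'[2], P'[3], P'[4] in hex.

In OFB with a reused IV, both messages share the same keystream S_i, so C_i ⊕ C'_i = P_i ⊕ P'_i and thus P'_i = P_i ⊕ C_i ⊕ C'_i.
P'[1]: 0xCF ⊕ 0x1E ⊕ 0x79 = 0xA8.
P'[2]: 0x6A ⊕ 0xB1 ⊕ 0x06 = 0xDD.
P'[3]: 0x90 ⊕ 0x1B ⊕ 0x44 = 0xCF.
P'[4]: 0x25 ⊕ 0x2C ⊕ 0x3B = 0x32.

P'[1] = 0xA8, P'[2] = 0xDD, P'[3] = 0xCF, P'[4] = 0x32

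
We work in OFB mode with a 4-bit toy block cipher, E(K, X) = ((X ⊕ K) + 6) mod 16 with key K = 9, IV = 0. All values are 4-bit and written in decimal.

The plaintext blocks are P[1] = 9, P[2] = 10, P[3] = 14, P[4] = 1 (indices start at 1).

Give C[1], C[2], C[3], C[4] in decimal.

C[1] = 6, C[2] = 6, C[3] = 5, C[4] = 9

OFB encryption: S_i = E(K, S_{i−1}) with S_{0} = IV; C_i = P_i ⊕ S_i.
C[1]: S = E(K, 0) = 15; 9 ⊕ 15 = 6.
C[2]: S = E(K, 15) = 12; 10 ⊕ 12 = 6.
C[3]: S = E(K, 12) = 11; 14 ⊕ 11 = 5.
C[4]: S = E(K, 11) = 8; 1 ⊕ 8 = 9.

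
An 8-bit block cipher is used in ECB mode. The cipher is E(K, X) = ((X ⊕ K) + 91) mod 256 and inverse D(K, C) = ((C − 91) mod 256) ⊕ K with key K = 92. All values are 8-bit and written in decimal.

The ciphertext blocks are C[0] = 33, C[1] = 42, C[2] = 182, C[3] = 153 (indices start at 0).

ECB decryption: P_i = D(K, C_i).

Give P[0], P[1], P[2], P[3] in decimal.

P[0] = 154, P[1] = 147, P[2] = 7, P[3] = 98

P[0]: D(K, 33) = 154.
P[1]: D(K, 42) = 147.
P[2]: D(K, 182) = 7.
P[3]: D(K, 153) = 98.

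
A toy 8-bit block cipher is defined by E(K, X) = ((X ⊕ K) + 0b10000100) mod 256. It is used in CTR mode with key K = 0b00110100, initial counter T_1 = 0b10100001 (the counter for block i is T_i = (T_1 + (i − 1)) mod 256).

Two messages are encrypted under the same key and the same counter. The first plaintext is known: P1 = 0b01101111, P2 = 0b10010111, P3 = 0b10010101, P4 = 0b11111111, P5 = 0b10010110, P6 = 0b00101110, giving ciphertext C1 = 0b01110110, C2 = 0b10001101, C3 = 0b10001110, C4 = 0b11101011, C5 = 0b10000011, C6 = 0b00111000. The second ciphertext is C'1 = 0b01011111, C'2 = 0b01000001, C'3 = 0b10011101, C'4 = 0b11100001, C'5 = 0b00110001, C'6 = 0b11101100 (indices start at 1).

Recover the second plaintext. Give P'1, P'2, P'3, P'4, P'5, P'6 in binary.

In CTR with a reused counter, both messages share the same keystream S_i, so C_i ⊕ C'_i = P_i ⊕ P'_i and thus P'_i = P_i ⊕ C_i ⊕ C'_i.
P'1: 0b01101111 ⊕ 0b01110110 ⊕ 0b01011111 = 0b01000110.
P'2: 0b10010111 ⊕ 0b10001101 ⊕ 0b01000001 = 0b01011011.
P'3: 0b10010101 ⊕ 0b10001110 ⊕ 0b10011101 = 0b10000110.
P'4: 0b11111111 ⊕ 0b11101011 ⊕ 0b11100001 = 0b11110101.
P'5: 0b10010110 ⊕ 0b10000011 ⊕ 0b00110001 = 0b00100100.
P'6: 0b00101110 ⊕ 0b00111000 ⊕ 0b11101100 = 0b11111010.

P'1 = 0b01000110, P'2 = 0b01011011, P'3 = 0b10000110, P'4 = 0b11110101, P'5 = 0b00100100, P'6 = 0b11111010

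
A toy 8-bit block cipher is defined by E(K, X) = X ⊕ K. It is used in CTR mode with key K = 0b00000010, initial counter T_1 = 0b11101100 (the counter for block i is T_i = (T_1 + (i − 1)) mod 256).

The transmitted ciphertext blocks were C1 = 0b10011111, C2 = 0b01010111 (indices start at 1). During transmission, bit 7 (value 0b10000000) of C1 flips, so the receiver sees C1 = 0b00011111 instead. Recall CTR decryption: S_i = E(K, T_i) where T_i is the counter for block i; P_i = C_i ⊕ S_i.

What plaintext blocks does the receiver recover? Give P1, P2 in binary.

P1 = 0b11110001, P2 = 0b10111000

Only C1 changed, to 0b00011111. In CTR, a change in C_i flips the same bit in P_i only; the keystream is unaffected. Decrypting the received ciphertext:
P1: T = 0b11101100, S = E(K, T) = 0b11101110; 0b00011111 ⊕ 0b11101110 = 0b11110001.
P2: T = 0b11101101, S = E(K, T) = 0b11101111; 0b01010111 ⊕ 0b11101111 = 0b10111000.
Blocks that differ from the original plaintext: P1.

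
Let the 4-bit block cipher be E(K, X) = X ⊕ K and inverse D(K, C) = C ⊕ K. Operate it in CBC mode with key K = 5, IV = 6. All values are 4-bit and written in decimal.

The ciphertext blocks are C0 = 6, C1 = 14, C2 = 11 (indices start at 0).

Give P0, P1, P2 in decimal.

P0 = 5, P1 = 13, P2 = 0

CBC decryption: P_i = D(K, C_i) ⊕ C_{i−1}, with C_{−1} = IV.
P0: D(K, 6) = 3; 3 ⊕ 6 = 5.
P1: D(K, 14) = 11; 11 ⊕ 6 = 13.
P2: D(K, 11) = 14; 14 ⊕ 14 = 0.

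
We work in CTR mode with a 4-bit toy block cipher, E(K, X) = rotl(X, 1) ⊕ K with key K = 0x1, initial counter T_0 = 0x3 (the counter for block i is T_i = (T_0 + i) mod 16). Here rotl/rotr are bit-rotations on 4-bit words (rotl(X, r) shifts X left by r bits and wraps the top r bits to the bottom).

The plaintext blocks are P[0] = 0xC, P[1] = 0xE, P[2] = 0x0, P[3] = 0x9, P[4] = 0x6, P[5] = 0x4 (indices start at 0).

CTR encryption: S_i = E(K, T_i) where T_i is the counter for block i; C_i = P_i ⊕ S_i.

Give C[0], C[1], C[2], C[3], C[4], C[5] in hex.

C[0]: T = 0x3, S = E(K, T) = 0x7; 0xC ⊕ 0x7 = 0xB.
C[1]: T = 0x4, S = E(K, T) = 0x9; 0xE ⊕ 0x9 = 0x7.
C[2]: T = 0x5, S = E(K, T) = 0xB; 0x0 ⊕ 0xB = 0xB.
C[3]: T = 0x6, S = E(K, T) = 0xD; 0x9 ⊕ 0xD = 0x4.
C[4]: T = 0x7, S = E(K, T) = 0xF; 0x6 ⊕ 0xF = 0x9.
C[5]: T = 0x8, S = E(K, T) = 0x0; 0x4 ⊕ 0x0 = 0x4.

C[0] = 0xB, C[1] = 0x7, C[2] = 0xB, C[3] = 0x4, C[4] = 0x9, C[5] = 0x4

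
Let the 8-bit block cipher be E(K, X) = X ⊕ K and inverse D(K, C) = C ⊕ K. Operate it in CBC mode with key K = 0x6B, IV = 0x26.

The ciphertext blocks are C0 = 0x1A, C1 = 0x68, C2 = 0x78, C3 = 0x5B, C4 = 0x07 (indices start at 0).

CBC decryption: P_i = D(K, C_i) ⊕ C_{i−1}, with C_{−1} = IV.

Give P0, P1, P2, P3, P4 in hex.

P0: D(K, 0x1A) = 0x71; 0x71 ⊕ 0x26 = 0x57.
P1: D(K, 0x68) = 0x03; 0x03 ⊕ 0x1A = 0x19.
P2: D(K, 0x78) = 0x13; 0x13 ⊕ 0x68 = 0x7B.
P3: D(K, 0x5B) = 0x30; 0x30 ⊕ 0x78 = 0x48.
P4: D(K, 0x07) = 0x6C; 0x6C ⊕ 0x5B = 0x37.

P0 = 0x57, P1 = 0x19, P2 = 0x7B, P3 = 0x48, P4 = 0x37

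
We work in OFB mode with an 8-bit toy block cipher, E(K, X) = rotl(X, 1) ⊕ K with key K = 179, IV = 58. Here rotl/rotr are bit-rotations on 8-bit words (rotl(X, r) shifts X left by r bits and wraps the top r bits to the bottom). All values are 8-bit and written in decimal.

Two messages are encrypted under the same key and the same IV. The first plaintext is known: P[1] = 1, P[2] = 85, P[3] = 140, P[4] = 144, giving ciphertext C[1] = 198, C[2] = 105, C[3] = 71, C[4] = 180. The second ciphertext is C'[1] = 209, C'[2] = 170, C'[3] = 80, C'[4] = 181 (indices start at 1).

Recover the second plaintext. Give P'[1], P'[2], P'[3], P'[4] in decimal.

P'[1] = 22, P'[2] = 150, P'[3] = 155, P'[4] = 145

In OFB with a reused IV, both messages share the same keystream S_i, so C_i ⊕ C'_i = P_i ⊕ P'_i and thus P'_i = P_i ⊕ C_i ⊕ C'_i.
P'[1]: 1 ⊕ 198 ⊕ 209 = 22.
P'[2]: 85 ⊕ 105 ⊕ 170 = 150.
P'[3]: 140 ⊕ 71 ⊕ 80 = 155.
P'[4]: 144 ⊕ 180 ⊕ 181 = 145.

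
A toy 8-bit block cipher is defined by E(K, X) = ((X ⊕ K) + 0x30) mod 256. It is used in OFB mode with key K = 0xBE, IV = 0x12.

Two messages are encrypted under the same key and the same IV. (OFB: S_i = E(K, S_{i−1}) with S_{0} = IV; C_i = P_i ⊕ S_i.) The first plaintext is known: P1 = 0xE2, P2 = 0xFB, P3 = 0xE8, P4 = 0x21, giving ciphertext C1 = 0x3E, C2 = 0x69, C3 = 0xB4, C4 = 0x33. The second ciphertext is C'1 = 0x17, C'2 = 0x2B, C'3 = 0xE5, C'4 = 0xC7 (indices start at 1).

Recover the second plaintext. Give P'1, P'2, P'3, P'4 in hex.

In OFB with a reused IV, both messages share the same keystream S_i, so C_i ⊕ C'_i = P_i ⊕ P'_i and thus P'_i = P_i ⊕ C_i ⊕ C'_i.
P'1: 0xE2 ⊕ 0x3E ⊕ 0x17 = 0xCB.
P'2: 0xFB ⊕ 0x69 ⊕ 0x2B = 0xB9.
P'3: 0xE8 ⊕ 0xB4 ⊕ 0xE5 = 0xB9.
P'4: 0x21 ⊕ 0x33 ⊕ 0xC7 = 0xD5.

P'1 = 0xCB, P'2 = 0xB9, P'3 = 0xB9, P'4 = 0xD5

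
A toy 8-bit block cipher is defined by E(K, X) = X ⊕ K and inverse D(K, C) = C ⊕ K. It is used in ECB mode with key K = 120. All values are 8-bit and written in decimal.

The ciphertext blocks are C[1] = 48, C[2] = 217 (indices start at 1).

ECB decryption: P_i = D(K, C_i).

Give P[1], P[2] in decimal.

P[1]: D(K, 48) = 72.
P[2]: D(K, 217) = 161.

P[1] = 72, P[2] = 161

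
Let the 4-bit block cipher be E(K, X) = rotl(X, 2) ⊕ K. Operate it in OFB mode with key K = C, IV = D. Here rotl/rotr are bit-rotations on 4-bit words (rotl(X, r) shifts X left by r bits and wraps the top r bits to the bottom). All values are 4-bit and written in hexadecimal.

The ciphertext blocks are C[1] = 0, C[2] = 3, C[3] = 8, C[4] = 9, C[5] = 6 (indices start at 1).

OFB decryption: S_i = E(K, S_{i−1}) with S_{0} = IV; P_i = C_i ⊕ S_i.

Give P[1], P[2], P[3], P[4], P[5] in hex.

P[1]: S = E(K, D) = B; 0 ⊕ B = B.
P[2]: S = E(K, B) = 2; 3 ⊕ 2 = 1.
P[3]: S = E(K, 2) = 4; 8 ⊕ 4 = C.
P[4]: S = E(K, 4) = D; 9 ⊕ D = 4.
P[5]: S = E(K, D) = B; 6 ⊕ B = D.

P[1] = B, P[2] = 1, P[3] = C, P[4] = 4, P[5] = D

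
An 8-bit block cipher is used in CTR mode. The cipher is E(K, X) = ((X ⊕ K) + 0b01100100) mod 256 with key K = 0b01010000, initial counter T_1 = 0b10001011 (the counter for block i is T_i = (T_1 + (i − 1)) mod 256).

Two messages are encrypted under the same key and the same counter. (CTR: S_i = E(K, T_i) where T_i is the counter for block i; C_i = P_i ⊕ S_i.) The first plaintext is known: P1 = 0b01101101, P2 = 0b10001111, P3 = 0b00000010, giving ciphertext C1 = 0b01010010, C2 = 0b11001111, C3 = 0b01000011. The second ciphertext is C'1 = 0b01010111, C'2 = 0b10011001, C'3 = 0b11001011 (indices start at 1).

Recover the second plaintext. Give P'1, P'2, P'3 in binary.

P'1 = 0b01101000, P'2 = 0b11011001, P'3 = 0b10001010

In CTR with a reused counter, both messages share the same keystream S_i, so C_i ⊕ C'_i = P_i ⊕ P'_i and thus P'_i = P_i ⊕ C_i ⊕ C'_i.
P'1: 0b01101101 ⊕ 0b01010010 ⊕ 0b01010111 = 0b01101000.
P'2: 0b10001111 ⊕ 0b11001111 ⊕ 0b10011001 = 0b11011001.
P'3: 0b00000010 ⊕ 0b01000011 ⊕ 0b11001011 = 0b10001010.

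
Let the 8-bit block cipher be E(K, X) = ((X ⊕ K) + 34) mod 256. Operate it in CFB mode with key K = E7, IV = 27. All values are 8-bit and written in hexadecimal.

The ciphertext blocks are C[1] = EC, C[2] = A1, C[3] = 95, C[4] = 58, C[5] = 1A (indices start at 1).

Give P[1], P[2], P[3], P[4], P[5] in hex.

P[1] = 18, P[2] = 9E, P[3] = EF, P[4] = FE, P[5] = E9

CFB decryption: P_i = C_i ⊕ E(K, C_{i−1}), with C_{0} = IV.
P[1]: E(K, 27) = F4; EC ⊕ F4 = 18.
P[2]: E(K, EC) = 3F; A1 ⊕ 3F = 9E.
P[3]: E(K, A1) = 7A; 95 ⊕ 7A = EF.
P[4]: E(K, 95) = A6; 58 ⊕ A6 = FE.
P[5]: E(K, 58) = F3; 1A ⊕ F3 = E9.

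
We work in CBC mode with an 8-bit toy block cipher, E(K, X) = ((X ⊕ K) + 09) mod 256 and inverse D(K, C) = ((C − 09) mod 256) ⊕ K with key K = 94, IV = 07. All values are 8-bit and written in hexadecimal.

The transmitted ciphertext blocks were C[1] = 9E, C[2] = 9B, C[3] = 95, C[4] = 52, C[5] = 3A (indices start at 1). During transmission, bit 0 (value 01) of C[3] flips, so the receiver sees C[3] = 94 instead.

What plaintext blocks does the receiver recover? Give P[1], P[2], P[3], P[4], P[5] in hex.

P[1] = 06, P[2] = 98, P[3] = 84, P[4] = 49, P[5] = F7

CBC decryption: P_i = D(K, C_i) ⊕ C_{i−1}, with C_{0} = IV.
Only C[3] changed, to 94. In CBC, a change in C_i garbles P_i and flips the same bit in P_{i+1}. Decrypting the received ciphertext:
P[1]: D(K, 9E) = 01; 01 ⊕ 07 = 06.
P[2]: D(K, 9B) = 06; 06 ⊕ 9E = 98.
P[3]: D(K, 94) = 1F; 1F ⊕ 9B = 84.
P[4]: D(K, 52) = DD; DD ⊕ 94 = 49.
P[5]: D(K, 3A) = A5; A5 ⊕ 52 = F7.
Blocks that differ from the original plaintext: P[3], P[4].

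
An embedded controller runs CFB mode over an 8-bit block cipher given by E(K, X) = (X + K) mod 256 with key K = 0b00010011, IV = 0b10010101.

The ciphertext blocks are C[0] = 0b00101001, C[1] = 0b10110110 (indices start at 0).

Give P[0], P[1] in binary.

CFB decryption: P_i = C_i ⊕ E(K, C_{i−1}), with C_{−1} = IV.
P[0]: E(K, 0b10010101) = 0b10101000; 0b00101001 ⊕ 0b10101000 = 0b10000001.
P[1]: E(K, 0b00101001) = 0b00111100; 0b10110110 ⊕ 0b00111100 = 0b10001010.

P[0] = 0b10000001, P[1] = 0b10001010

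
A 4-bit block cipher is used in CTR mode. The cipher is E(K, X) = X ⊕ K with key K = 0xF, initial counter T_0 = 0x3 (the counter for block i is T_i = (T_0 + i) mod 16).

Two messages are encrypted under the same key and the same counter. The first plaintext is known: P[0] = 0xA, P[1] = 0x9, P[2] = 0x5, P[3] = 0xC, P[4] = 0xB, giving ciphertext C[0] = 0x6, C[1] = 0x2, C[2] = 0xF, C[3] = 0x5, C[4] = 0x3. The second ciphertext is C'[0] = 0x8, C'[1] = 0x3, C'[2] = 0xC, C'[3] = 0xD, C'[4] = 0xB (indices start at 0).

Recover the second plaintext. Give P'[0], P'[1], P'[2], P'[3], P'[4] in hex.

In CTR with a reused counter, both messages share the same keystream S_i, so C_i ⊕ C'_i = P_i ⊕ P'_i and thus P'_i = P_i ⊕ C_i ⊕ C'_i.
P'[0]: 0xA ⊕ 0x6 ⊕ 0x8 = 0x4.
P'[1]: 0x9 ⊕ 0x2 ⊕ 0x3 = 0x8.
P'[2]: 0x5 ⊕ 0xF ⊕ 0xC = 0x6.
P'[3]: 0xC ⊕ 0x5 ⊕ 0xD = 0x4.
P'[4]: 0xB ⊕ 0x3 ⊕ 0xB = 0x3.

P'[0] = 0x4, P'[1] = 0x8, P'[2] = 0x6, P'[3] = 0x4, P'[4] = 0x3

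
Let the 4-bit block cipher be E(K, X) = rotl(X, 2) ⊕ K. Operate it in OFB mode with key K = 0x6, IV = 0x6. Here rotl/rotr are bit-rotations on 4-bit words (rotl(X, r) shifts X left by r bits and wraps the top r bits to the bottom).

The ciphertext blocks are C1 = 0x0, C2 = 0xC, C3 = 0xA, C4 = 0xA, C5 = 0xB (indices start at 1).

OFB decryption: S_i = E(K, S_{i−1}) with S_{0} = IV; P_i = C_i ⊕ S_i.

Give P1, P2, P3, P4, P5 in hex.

P1 = 0xF, P2 = 0x5, P3 = 0xA, P4 = 0xC, P5 = 0x4

P1: S = E(K, 0x6) = 0xF; 0x0 ⊕ 0xF = 0xF.
P2: S = E(K, 0xF) = 0x9; 0xC ⊕ 0x9 = 0x5.
P3: S = E(K, 0x9) = 0x0; 0xA ⊕ 0x0 = 0xA.
P4: S = E(K, 0x0) = 0x6; 0xA ⊕ 0x6 = 0xC.
P5: S = E(K, 0x6) = 0xF; 0xB ⊕ 0xF = 0x4.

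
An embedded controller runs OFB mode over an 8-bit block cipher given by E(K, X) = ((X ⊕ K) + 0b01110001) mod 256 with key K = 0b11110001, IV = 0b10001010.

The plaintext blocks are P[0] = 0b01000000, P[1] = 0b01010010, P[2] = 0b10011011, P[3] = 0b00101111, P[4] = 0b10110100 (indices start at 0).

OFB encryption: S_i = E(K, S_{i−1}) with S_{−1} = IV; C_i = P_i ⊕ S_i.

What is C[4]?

C[4] = 0b01000000

C[0]: S = E(K, 0b10001010) = 0b11101100; 0b01000000 ⊕ 0b11101100 = 0b10101100.
C[1]: S = E(K, 0b11101100) = 0b10001110; 0b01010010 ⊕ 0b10001110 = 0b11011100.
C[2]: S = E(K, 0b10001110) = 0b11110000; 0b10011011 ⊕ 0b11110000 = 0b01101011.
C[3]: S = E(K, 0b11110000) = 0b01110010; 0b00101111 ⊕ 0b01110010 = 0b01011101.
C[4]: S = E(K, 0b01110010) = 0b11110100; 0b10110100 ⊕ 0b11110100 = 0b01000000.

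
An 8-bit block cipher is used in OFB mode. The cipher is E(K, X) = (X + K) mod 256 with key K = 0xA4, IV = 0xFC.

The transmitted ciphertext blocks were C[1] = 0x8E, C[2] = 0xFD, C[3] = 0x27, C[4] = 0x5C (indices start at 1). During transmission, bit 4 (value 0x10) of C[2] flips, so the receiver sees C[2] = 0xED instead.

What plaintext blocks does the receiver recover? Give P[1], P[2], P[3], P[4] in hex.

P[1] = 0x2E, P[2] = 0xA9, P[3] = 0xCF, P[4] = 0xD0

OFB decryption: S_i = E(K, S_{i−1}) with S_{0} = IV; P_i = C_i ⊕ S_i.
Only C[2] changed, to 0xED. In OFB, a change in C_i flips the same bit in P_i only; the keystream is unaffected. Decrypting the received ciphertext:
P[1]: S = E(K, 0xFC) = 0xA0; 0x8E ⊕ 0xA0 = 0x2E.
P[2]: S = E(K, 0xA0) = 0x44; 0xED ⊕ 0x44 = 0xA9.
P[3]: S = E(K, 0x44) = 0xE8; 0x27 ⊕ 0xE8 = 0xCF.
P[4]: S = E(K, 0xE8) = 0x8C; 0x5C ⊕ 0x8C = 0xD0.
Blocks that differ from the original plaintext: P[2].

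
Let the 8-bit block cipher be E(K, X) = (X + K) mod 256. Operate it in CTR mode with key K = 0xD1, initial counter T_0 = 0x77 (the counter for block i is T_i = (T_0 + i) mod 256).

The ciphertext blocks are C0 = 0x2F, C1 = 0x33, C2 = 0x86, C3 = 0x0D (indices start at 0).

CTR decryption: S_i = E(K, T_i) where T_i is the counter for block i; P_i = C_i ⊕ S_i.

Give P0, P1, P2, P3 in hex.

P0: T = 0x77, S = E(K, T) = 0x48; 0x2F ⊕ 0x48 = 0x67.
P1: T = 0x78, S = E(K, T) = 0x49; 0x33 ⊕ 0x49 = 0x7A.
P2: T = 0x79, S = E(K, T) = 0x4A; 0x86 ⊕ 0x4A = 0xCC.
P3: T = 0x7A, S = E(K, T) = 0x4B; 0x0D ⊕ 0x4B = 0x46.

P0 = 0x67, P1 = 0x7A, P2 = 0xCC, P3 = 0x46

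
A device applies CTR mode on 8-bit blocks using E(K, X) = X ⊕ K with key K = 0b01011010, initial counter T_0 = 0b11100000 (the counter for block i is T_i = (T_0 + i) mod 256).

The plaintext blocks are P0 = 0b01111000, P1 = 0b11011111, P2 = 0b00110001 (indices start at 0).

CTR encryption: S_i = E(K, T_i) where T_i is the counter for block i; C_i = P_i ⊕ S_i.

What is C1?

C0: T = 0b11100000, S = E(K, T) = 0b10111010; 0b01111000 ⊕ 0b10111010 = 0b11000010.
C1: T = 0b11100001, S = E(K, T) = 0b10111011; 0b11011111 ⊕ 0b10111011 = 0b01100100.

C1 = 0b01100100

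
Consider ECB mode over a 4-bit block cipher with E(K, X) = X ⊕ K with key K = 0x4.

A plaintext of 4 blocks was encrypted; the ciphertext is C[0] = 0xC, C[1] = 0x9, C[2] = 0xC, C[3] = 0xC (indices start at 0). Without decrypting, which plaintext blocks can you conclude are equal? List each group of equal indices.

P[0] = P[2] = P[3]

ECB encrypts each block independently with the same key, so equal ciphertext blocks imply equal plaintext blocks.
C[0] = C[2] = C[3] = 0xC, so P[0] = P[2] = P[3].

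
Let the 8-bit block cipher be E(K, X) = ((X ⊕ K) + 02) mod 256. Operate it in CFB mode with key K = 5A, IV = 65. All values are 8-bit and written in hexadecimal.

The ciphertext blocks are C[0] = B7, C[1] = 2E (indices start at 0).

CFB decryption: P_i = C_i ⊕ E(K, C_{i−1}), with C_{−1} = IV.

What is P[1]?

P[1] = C1

P[1]: E(K, B7) = EF; 2E ⊕ EF = C1.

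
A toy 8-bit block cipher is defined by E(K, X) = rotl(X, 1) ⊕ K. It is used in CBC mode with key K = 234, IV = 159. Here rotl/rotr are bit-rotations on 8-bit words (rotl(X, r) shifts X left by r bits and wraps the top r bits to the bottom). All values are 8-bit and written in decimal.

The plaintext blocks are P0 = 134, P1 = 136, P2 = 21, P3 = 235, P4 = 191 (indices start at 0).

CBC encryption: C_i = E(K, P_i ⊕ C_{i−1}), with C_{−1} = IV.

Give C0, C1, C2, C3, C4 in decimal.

C0: P0 ⊕ 159 = 25; E(K, 25) = 216.
C1: P1 ⊕ 216 = 80; E(K, 80) = 74.
C2: P2 ⊕ 74 = 95; E(K, 95) = 84.
C3: P3 ⊕ 84 = 191; E(K, 191) = 149.
C4: P4 ⊕ 149 = 42; E(K, 42) = 190.

C0 = 216, C1 = 74, C2 = 84, C3 = 149, C4 = 190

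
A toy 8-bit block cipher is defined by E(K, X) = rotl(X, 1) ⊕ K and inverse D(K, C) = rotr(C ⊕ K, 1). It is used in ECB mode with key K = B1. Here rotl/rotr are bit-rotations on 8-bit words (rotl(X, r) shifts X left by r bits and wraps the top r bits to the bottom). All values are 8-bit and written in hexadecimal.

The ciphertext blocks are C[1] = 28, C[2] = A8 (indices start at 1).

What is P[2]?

ECB decryption: P_i = D(K, C_i).
P[2]: D(K, A8) = 8C.

P[2] = 8C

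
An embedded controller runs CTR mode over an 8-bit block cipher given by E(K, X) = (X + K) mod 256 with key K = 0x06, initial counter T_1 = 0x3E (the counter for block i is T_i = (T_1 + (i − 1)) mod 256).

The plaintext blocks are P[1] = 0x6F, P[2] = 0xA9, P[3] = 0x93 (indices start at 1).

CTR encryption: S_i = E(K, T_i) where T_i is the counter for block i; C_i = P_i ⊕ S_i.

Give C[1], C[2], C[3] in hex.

C[1] = 0x2B, C[2] = 0xEC, C[3] = 0xD5

C[1]: T = 0x3E, S = E(K, T) = 0x44; 0x6F ⊕ 0x44 = 0x2B.
C[2]: T = 0x3F, S = E(K, T) = 0x45; 0xA9 ⊕ 0x45 = 0xEC.
C[3]: T = 0x40, S = E(K, T) = 0x46; 0x93 ⊕ 0x46 = 0xD5.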